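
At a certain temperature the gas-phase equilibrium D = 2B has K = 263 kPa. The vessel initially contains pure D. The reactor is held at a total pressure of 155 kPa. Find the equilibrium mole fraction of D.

y_D = 0.294

Basis: 1 mol D initially; let X = conversion of D. Extent ξ = X.
At extent ξ: n_D = 1 − X; n_B = 2X.
Total moles n_T = 1 + X.
Mole fractions y_i = n_i/n_T; K = p_B^2 / (p_D) with p_i = y_i·P.
This yields a degree-2 equation in X; solving on (0,1), X = 0.546.
Then n_D = 0.454, n_T = 1.55, so y_D = 0.294.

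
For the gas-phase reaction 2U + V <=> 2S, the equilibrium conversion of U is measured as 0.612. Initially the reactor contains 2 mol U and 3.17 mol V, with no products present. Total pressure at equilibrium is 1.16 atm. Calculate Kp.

Kp = 3.82 atm^-1

Let X = conversion of U (basis 2 mol U); extent of reaction ξ = X.
Moles: n_U = 2 − 2X; n_V = 3.17 − X; n_S = 2X.
Summing: n_T = 5.17 − X.
At X = 0.612: n_U = 0.776, n_V = 2.56, n_S = 1.22, n_T = 4.56.
p_i = (n_i/n_T)·P. Kp = p_S^2 / (p_U^2 p_V) = 3.82 atm^-1.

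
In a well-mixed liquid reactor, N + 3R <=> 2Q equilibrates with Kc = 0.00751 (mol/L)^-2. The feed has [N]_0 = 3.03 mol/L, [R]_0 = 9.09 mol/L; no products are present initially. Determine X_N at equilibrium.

X = 0.318

Let X = conversion of N; extent ξ = 3.03·X mol/L.
Concentrations: [N] = 3.03 − 3.03X; [R] = 9.09 − 9.09X; [Q] = 6.06X.
Kc = [Q]^2 / ([N] [R]^3).
This equals 0.00751 at X = 0.318 (the root in 0 < X < 1).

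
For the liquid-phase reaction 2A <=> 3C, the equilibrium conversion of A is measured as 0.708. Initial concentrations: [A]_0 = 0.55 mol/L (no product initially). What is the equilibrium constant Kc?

Kc = 7.73 mol/L

Let X = conversion of A.
Concentrations: [A] = 0.55 − 0.55X; [C] = 0.825X.
At X = 0.708: [A] = 0.161, [C] = 0.584.
Kc = [C]^3 / ([A]^2) = 7.73 mol/L.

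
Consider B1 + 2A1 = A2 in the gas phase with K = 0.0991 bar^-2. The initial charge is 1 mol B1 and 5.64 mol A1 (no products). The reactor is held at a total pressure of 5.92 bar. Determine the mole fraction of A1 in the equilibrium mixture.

Basis: 1 mol B1 initially; let X = conversion of B1. Extent ξ = X.
Mole table: n_B1 = 1 − X; n_A1 = 5.64 − 2X; n_A2 = X.
n_T = Σnᵢ = 6.64 − 2X.
Mole fractions y_i = n_i/n_T; K = p_A2 / (p_B1 p_A1^2) with p_i = y_i·P.
Equating to 0.0991 bar^-2 and solving on 0 < X < 1: X = 0.695.
Then n_A1 = 4.25, n_T = 5.25, so y_A1 = 0.810.

y_A1 = 0.810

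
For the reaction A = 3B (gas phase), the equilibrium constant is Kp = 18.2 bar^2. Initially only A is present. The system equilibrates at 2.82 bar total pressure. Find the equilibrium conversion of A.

X = 0.552

Take 1 mol A as basis and let X be its fractional conversion, so ξ = X.
Mole table: n_A = 1 − X; n_B = 3X.
Total moles n_T = 1 + 2X.
With p_i = (n_i/n_T)P, Kp = p_B^3 / (p_A).
Substituting and setting equal to 18.2 bar^2 gives a polynomial in X; the root in (0,1) is X = 0.552.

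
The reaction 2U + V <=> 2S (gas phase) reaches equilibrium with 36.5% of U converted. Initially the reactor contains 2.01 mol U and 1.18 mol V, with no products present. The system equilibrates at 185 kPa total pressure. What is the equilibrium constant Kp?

Basis: 2.01 mol U initially; let X = conversion of U. Extent ξ = 1X.
Species balance: n_U = 2.01 − 2.01X; n_V = 1.18 − 1X; n_S = 2.01X.
n_T = Σnᵢ = 3.19 − 1X.
At X = 0.365: n_U = 1.28, n_V = 0.813, n_S = 0.734, n_T = 2.82.
p_i = (n_i/n_T)·P. Kp = p_S^2 / (p_U^2 p_V) = 0.0062 kPa^-1.

Kp = 0.0062 kPa^-1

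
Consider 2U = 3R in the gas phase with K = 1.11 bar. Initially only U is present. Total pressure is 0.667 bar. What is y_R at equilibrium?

y_R = 0.621

Let X = conversion of U (basis 1 mol U); extent of reaction ξ = 0.5X.
Species balance: n_U = 1 − X; n_R = 1.5X.
Total moles n_T = 1 + 0.5X.
With p_i = (n_i/n_T)P, K = p_R^3 / (p_U^2).
Setting this equal to 1.11 bar and taking the physical root (0 < X < 1) gives X = 0.522.
Then n_R = 0.783, n_T = 1.26, so y_R = 0.621.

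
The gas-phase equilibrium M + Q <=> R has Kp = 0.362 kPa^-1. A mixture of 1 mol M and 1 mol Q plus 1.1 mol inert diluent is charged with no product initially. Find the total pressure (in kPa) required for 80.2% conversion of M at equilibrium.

Take 1 mol M as basis and let X be its fractional conversion, so ξ = X.
Moles: n_M = 1 − X; n_Q = 1 − X; n_R = X; n_I = 1.1 (inert).
Summing: n_T = 3.1 − X.
Kp = p_R / (p_M p_Q) with p_i = (n_i/n_T)·P.
At X = 0.802: the mole-fraction product g(X) = Π y_i^ν_i = 47.01. Since Kp = g(X)·P^{-1}, P = (g/Kp)^(1/1) = (47.01/0.362)^(1/1) = 130 kPa.

P = 130 kPa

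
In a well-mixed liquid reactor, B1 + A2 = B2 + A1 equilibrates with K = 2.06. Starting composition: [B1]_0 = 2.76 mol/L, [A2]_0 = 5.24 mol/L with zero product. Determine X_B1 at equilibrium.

X = 0.757

Let X = conversion of B1; extent ξ = 2.76·X mol/L.
Concentrations: [B1] = 2.76 − 2.76X; [A2] = 5.24 − 2.76X; [B2] = 2.76X; [A1] = 2.76X.
K = [B2] [A1] / ([B1] [A2]).
Equating to 2.06: the physical root is X = 0.757.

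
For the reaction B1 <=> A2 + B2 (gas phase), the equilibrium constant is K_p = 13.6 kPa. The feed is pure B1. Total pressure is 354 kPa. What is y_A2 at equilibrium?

y_A2 = 0.161

Basis: 1 mol B1 initially; let X = conversion of B1. Extent ξ = X.
Species balance: n_B1 = 1 − X; n_A2 = X; n_B2 = X.
Summing: n_T = 1 + X.
With p_i = (n_i/n_T)P, K_p = p_A2 p_B2 / (p_B1).
Equating to 13.6 kPa and solving on 0 < X < 1: X = 0.192.
Then n_A2 = 0.192, n_T = 1.19, so y_A2 = 0.161.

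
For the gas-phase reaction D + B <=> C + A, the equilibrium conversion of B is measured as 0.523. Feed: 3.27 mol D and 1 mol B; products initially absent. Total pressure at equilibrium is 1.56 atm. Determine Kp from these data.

Kp = 0.209

Basis: 1 mol B initially; let X = conversion of B. Extent ξ = X.
Moles: n_D = 3.27 − X; n_B = 1 − X; n_C = X; n_A = X.
Total moles n_T = 4.27 (Δν = 0, constant).
At X = 0.523: n_D = 2.75, n_B = 0.477, n_C = 0.523, n_A = 0.523, n_T = 4.27.
p_i = (n_i/n_T)·P. Kp = p_C p_A / (p_D p_B) = 0.209.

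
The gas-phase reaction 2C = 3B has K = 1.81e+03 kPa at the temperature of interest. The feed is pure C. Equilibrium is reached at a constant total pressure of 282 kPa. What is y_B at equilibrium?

y_B = 0.746

Let X = conversion of C (basis 1 mol C); extent of reaction ξ = 0.5X.
Mole table: n_C = 1 − X; n_B = 1.5X.
n_T = Σnᵢ = 1 + 0.5X.
y_i = n_i/n_T, p_i = y_i·P. K = p_B^3 / (p_C^2).
This yields a degree-3 equation in X; solving on (0,1), X = 0.662.
Then n_B = 0.993, n_T = 1.33, so y_B = 0.746.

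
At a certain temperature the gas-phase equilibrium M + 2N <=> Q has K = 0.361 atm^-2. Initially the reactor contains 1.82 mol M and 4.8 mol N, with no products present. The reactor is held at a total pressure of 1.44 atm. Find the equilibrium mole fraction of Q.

Take 1.82 mol M as basis and let X be its fractional conversion, so ξ = 1.82X.
At extent ξ: n_M = 1.82 − 1.82X; n_N = 4.8 − 3.64X; n_Q = 1.82X.
Total moles n_T = 6.62 − 3.64X.
With p_i = (n_i/n_T)P, K = p_Q / (p_M p_N^2).
Substituting and setting equal to 0.361 atm^-2 gives a polynomial in X; the root in (0,1) is X = 0.257.
Then n_Q = 0.468, n_T = 5.68, so y_Q = 0.082.

y_Q = 0.082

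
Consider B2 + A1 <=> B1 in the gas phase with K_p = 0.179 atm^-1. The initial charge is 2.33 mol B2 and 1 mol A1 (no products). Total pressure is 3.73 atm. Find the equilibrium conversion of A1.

Let X = conversion of A1 (basis 1 mol A1); extent of reaction ξ = X.
Mole table: n_B2 = 2.33 − X; n_A1 = 1 − X; n_B1 = X.
Summing: n_T = 3.33 − X.
y_i = n_i/n_T, p_i = y_i·P. K_p = p_B1 / (p_B2 p_A1).
Equating to 0.179 atm^-1 and solving on 0 < X < 1: X = 0.309.

X = 0.309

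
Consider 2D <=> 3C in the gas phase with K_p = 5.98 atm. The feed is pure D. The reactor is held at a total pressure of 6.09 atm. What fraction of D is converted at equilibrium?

X = 0.467

Basis: 1 mol D initially; let X = conversion of D. Extent ξ = 0.5X.
Species balance: n_D = 1 − X; n_C = 1.5X.
n_T = Σnᵢ = 1 + 0.5X.
y_i = n_i/n_T, p_i = y_i·P. K_p = p_C^3 / (p_D^2).
This yields a degree-3 equation in X; solving on (0,1), X = 0.467.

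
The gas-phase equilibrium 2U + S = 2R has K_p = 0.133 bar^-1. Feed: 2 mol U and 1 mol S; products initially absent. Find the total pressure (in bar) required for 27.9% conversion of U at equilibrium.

Take 2 mol U as basis and let X be its fractional conversion, so ξ = X.
Moles: n_U = 2 − 2X; n_S = 1 − X; n_R = 2X.
Total moles n_T = 3 − X.
K_p = p_R^2 / (p_U^2 p_S) with p_i = (n_i/n_T)·P.
At X = 0.279: the mole-fraction product g(X) = Π y_i^ν_i = 0.5651. Since K_p = g(X)·P^{-1}, P = (g/K_p)^(1/1) = (0.5651/0.133)^(1/1) = 4.25 bar.

P = 4.25 bar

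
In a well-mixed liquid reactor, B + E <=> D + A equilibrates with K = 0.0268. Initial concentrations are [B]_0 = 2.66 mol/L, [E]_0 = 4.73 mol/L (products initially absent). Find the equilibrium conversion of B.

Let X = conversion of B; extent ξ = 2.66·X mol/L.
Concentrations: [B] = 2.66 − 2.66X; [E] = 4.73 − 2.66X; [D] = 2.66X; [A] = 2.66X.
K = [D] [A] / ([B] [E]).
Equating to 0.0268: the physical root is X = 0.186.

X = 0.186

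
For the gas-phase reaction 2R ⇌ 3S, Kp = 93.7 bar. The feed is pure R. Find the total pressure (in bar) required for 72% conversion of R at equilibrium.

Take 1 mol R as basis and let X be its fractional conversion, so ξ = 0.5X.
Moles: n_R = 1 − X; n_S = 1.5X.
n_T = Σnᵢ = 1 + 0.5X.
Kp = p_S^3 / (p_R^2) with p_i = (n_i/n_T)·P.
At X = 0.72: the mole-fraction product g(X) = Π y_i^ν_i = 11.81. Since Kp = g(X)·P^{1}, P = (Kp/g)^(1/1) = (93.7/11.81)^(1/1) = 7.93 bar.

P = 7.93 bar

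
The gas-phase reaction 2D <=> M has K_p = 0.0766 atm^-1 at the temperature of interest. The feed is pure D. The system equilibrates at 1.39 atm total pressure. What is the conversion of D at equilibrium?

Let X = conversion of D (basis 1 mol D); extent of reaction ξ = 0.5X.
Species balance: n_D = 1 − X; n_M = 0.5X.
Summing: n_T = 1 − 0.5X.
With p_i = (n_i/n_T)P, K_p = p_M / (p_D^2).
Substituting and setting equal to 0.0766 atm^-1 gives a polynomial in X; the root in (0,1) is X = 0.163.

X = 0.163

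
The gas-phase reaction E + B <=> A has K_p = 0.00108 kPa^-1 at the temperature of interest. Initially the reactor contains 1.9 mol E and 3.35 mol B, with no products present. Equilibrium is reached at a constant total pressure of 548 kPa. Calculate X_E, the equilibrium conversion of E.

Basis: 1.9 mol E initially; let X = conversion of E. Extent ξ = 1.9X.
Mole table: n_E = 1.9 − 1.9X; n_B = 3.35 − 1.9X; n_A = 1.9X.
Total moles n_T = 5.25 − 1.9X.
Mole fractions y_i = n_i/n_T; K_p = p_A / (p_E p_B) with p_i = y_i·P.
This yields a degree-2 equation in X; solving on (0,1), X = 0.262.

X = 0.262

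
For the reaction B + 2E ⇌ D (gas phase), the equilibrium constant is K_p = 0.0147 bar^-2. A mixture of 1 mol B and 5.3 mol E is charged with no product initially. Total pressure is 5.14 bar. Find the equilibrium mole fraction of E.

y_E = 0.830

Basis: 1 mol B initially; let X = conversion of B. Extent ξ = X.
Species balance: n_B = 1 − X; n_E = 5.3 − 2X; n_D = X.
Summing: n_T = 6.3 − 2X.
y_i = n_i/n_T, p_i = y_i·P. K_p = p_D / (p_B p_E^2).
Equating to 0.0147 bar^-2 and solving on 0 < X < 1: X = 0.211.
Then n_E = 4.88, n_T = 5.88, so y_E = 0.830.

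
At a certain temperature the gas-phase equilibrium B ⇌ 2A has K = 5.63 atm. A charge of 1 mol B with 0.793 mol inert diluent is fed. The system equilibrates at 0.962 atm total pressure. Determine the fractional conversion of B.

X = 0.823

Let X = conversion of B (basis 1 mol B); extent of reaction ξ = X.
At extent ξ: n_B = 1 − X; n_A = 2X; n_I = 0.793 (inert).
n_T = Σnᵢ = 1.79 + X.
y_i = n_i/n_T, p_i = y_i·P. K = p_A^2 / (p_B).
Substituting and setting equal to 5.63 atm gives a polynomial in X; the root in (0,1) is X = 0.823.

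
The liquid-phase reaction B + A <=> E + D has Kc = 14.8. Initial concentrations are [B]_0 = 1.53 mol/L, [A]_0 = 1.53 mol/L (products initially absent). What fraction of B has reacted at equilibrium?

X = 0.794

Let X = conversion of B; extent ξ = 1.53·X mol/L.
Concentrations: [B] = 1.53 − 1.53X; [A] = 1.53 − 1.53X; [E] = 1.53X; [D] = 1.53X.
Kc = [E] [D] / ([B] [A]).
Solving Kc = 14.8 for X ∈ (0,1): X = 0.794.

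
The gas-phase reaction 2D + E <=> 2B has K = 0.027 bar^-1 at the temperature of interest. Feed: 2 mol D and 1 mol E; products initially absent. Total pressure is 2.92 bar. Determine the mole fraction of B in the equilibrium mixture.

y_B = 0.093

Let X = conversion of D (basis 2 mol D); extent of reaction ξ = X.
Mole table: n_D = 2 − 2X; n_E = 1 − X; n_B = 2X.
n_T = Σnᵢ = 3 − X.
y_i = n_i/n_T, p_i = y_i·P. K = p_B^2 / (p_D^2 p_E).
Setting this equal to 0.027 bar^-1 and taking the physical root (0 < X < 1) gives X = 0.134.
Then n_B = 0.267, n_T = 2.87, so y_B = 0.093.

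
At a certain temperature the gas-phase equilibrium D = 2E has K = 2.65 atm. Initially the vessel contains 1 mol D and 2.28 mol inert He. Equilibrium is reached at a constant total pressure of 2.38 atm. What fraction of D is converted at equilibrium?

Let X = conversion of D (basis 1 mol D); extent of reaction ξ = X.
Species balance: n_D = 1 − X; n_E = 2X; n_I = 2.28 (inert).
n_T = Σnᵢ = 3.28 + X.
With p_i = (n_i/n_T)P, K = p_E^2 / (p_D).
Setting this equal to 2.65 atm and taking the physical root (0 < X < 1) gives X = 0.633.

X = 0.633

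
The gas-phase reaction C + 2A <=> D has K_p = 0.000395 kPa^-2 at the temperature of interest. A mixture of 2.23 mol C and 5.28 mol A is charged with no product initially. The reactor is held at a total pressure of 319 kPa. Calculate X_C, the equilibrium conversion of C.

Let X = conversion of C (basis 2.23 mol C); extent of reaction ξ = 2.23X.
Species balance: n_C = 2.23 − 2.23X; n_A = 5.28 − 4.46X; n_D = 2.23X.
Total moles n_T = 7.51 − 4.46X.
Mole fractions y_i = n_i/n_T; K_p = p_D / (p_C p_A^2) with p_i = y_i·P.
Substituting and setting equal to 0.000395 kPa^-2 gives a polynomial in X; the root in (0,1) is X = 0.861.

X = 0.861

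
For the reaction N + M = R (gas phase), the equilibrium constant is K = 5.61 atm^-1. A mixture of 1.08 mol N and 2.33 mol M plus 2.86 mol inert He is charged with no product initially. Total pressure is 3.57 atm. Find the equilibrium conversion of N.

Basis: 1.08 mol N initially; let X = conversion of N. Extent ξ = 1.08X.
At extent ξ: n_N = 1.08 − 1.08X; n_M = 2.33 − 1.08X; n_R = 1.08X; n_I = 2.86 (inert).
Total moles n_T = 6.27 − 1.08X.
With p_i = (n_i/n_T)P, K = p_R / (p_N p_M).
This yields a degree-2 equation in X; solving on (0,1), X = 0.841.

X = 0.841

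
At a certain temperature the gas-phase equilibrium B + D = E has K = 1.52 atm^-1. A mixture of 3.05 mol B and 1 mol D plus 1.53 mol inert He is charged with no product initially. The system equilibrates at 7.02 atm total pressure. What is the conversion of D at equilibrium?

X = 0.833

Let X = conversion of D (basis 1 mol D); extent of reaction ξ = X.
At extent ξ: n_B = 3.05 − X; n_D = 1 − X; n_E = X; n_I = 1.53 (inert).
n_T = Σnᵢ = 5.58 − X.
y_i = n_i/n_T, p_i = y_i·P. K = p_E / (p_B p_D).
Setting this equal to 1.52 atm^-1 and taking the physical root (0 < X < 1) gives X = 0.833.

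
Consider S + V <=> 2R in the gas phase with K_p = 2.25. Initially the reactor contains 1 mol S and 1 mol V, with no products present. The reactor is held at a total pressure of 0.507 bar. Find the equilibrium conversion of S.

Take 1 mol S as basis and let X be its fractional conversion, so ξ = X.
Mole table: n_S = 1 − X; n_V = 1 − X; n_R = 2X.
n_T stays at 2 (no change in mole number).
With p_i = (n_i/n_T)P, K_p = p_R^2 / (p_S p_V).
This yields a degree-2 equation in X; solving on (0,1), X = 0.429.

X = 0.429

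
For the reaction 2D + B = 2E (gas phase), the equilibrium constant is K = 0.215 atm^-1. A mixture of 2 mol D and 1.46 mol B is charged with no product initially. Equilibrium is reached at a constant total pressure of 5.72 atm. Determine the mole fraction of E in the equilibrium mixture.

Take 2 mol D as basis and let X be its fractional conversion, so ξ = X.
Species balance: n_D = 2 − 2X; n_B = 1.46 − X; n_E = 2X.
Summing: n_T = 3.46 − X.
Mole fractions y_i = n_i/n_T; K = p_E^2 / (p_D^2 p_B) with p_i = y_i·P.
Substituting and setting equal to 0.215 atm^-1 gives a polynomial in X; the root in (0,1) is X = 0.395.
Then n_E = 0.791, n_T = 3.06, so y_E = 0.258.

y_E = 0.258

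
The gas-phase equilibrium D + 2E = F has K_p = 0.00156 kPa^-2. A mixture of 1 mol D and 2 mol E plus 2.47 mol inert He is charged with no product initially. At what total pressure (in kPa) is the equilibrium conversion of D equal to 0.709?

P = 275 kPa

Let X = conversion of D (basis 1 mol D); extent of reaction ξ = X.
Mole table: n_D = 1 − X; n_E = 2 − 2X; n_F = X; n_I = 2.47 (inert).
Total moles n_T = 5.47 − 2X.
K_p = p_F / (p_D p_E^2) with p_i = (n_i/n_T)·P.
At X = 0.709: the mole-fraction product g(X) = Π y_i^ν_i = 118.1. Since K_p = g(X)·P^{-2}, P = (g/K_p)^(1/2) = (118.1/0.00156)^(1/2) = 275 kPa.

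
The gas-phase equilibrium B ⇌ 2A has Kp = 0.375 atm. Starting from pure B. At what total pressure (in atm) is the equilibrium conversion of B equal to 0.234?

Let X = conversion of B (basis 1 mol B); extent of reaction ξ = X.
Mole table: n_B = 1 − X; n_A = 2X.
Total moles n_T = 1 + X.
Kp = p_A^2 / (p_B) with p_i = (n_i/n_T)·P.
At X = 0.234: the mole-fraction product g(X) = Π y_i^ν_i = 0.2317. Since Kp = g(X)·P^{1}, P = (Kp/g)^(1/1) = (0.375/0.2317)^(1/1) = 1.62 atm.

P = 1.62 atm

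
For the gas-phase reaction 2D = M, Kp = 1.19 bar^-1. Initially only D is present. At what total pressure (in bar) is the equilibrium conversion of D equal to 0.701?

Basis: 1 mol D initially; let X = conversion of D. Extent ξ = 0.5X.
Moles: n_D = 1 − X; n_M = 0.5X.
Total moles n_T = 1 − 0.5X.
Kp = p_M / (p_D^2) with p_i = (n_i/n_T)·P.
At X = 0.701: the mole-fraction product g(X) = Π y_i^ν_i = 2.546. Since Kp = g(X)·P^{-1}, P = (g/Kp)^(1/1) = (2.546/1.19)^(1/1) = 2.14 bar.

P = 2.14 bar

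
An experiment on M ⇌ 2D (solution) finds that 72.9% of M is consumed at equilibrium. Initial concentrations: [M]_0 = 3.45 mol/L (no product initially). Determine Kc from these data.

Let X = conversion of M.
Concentrations: [M] = 3.45 − 3.45X; [D] = 6.9X.
At X = 0.729: [M] = 0.935, [D] = 5.03.
Kc = [D]^2 / ([M]) = 27.1 mol/L.

Kc = 27.1 mol/L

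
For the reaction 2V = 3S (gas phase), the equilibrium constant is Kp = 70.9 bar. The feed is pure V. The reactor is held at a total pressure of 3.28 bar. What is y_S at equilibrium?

y_S = 0.836

Take 1 mol V as basis and let X be its fractional conversion, so ξ = 0.5X.
Moles: n_V = 1 − X; n_S = 1.5X.
Total moles n_T = 1 + 0.5X.
With p_i = (n_i/n_T)P, Kp = p_S^3 / (p_V^2).
This yields a degree-3 equation in X; solving on (0,1), X = 0.772.
Then n_S = 1.16, n_T = 1.39, so y_S = 0.836.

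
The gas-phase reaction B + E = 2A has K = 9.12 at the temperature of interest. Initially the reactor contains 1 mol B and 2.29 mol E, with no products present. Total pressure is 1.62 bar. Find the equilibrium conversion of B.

Take 1 mol B as basis and let X be its fractional conversion, so ξ = X.
Moles: n_B = 1 − X; n_E = 2.29 − X; n_A = 2X.
Total moles n_T = 3.29 (Δν = 0, constant).
y_i = n_i/n_T, p_i = y_i·P. K = p_A^2 / (p_B p_E).
Substituting and setting equal to 9.12 gives a polynomial in X; the root in (0,1) is X = 0.807.

X = 0.807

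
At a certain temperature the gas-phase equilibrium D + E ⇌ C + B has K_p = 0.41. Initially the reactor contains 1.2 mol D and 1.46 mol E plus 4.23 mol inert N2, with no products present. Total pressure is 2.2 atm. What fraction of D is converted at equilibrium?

X = 0.429

Let X = conversion of D (basis 1.2 mol D); extent of reaction ξ = 1.2X.
Species balance: n_D = 1.2 − 1.2X; n_E = 1.46 − 1.2X; n_C = 1.2X; n_B = 1.2X; n_I = 4.23 (inert).
Total moles n_T = 6.89 (Δν = 0, constant).
Mole fractions y_i = n_i/n_T; K_p = p_C p_B / (p_D p_E) with p_i = y_i·P.
This yields a degree-2 equation in X; solving on (0,1), X = 0.429.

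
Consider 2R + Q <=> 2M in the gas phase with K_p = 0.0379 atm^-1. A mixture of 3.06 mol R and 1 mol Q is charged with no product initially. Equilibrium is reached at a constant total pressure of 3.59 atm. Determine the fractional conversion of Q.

Basis: 1 mol Q initially; let X = conversion of Q. Extent ξ = X.
Species balance: n_R = 3.06 − 2X; n_Q = 1 − X; n_M = 2X.
n_T = Σnᵢ = 4.06 − X.
With p_i = (n_i/n_T)P, K_p = p_M^2 / (p_R^2 p_Q).
Equating to 0.0379 atm^-1 and solving on 0 < X < 1: X = 0.218.

X = 0.218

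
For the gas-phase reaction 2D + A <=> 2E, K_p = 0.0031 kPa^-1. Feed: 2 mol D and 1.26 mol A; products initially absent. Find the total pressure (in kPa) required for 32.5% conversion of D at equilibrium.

Let X = conversion of D (basis 2 mol D); extent of reaction ξ = X.
Moles: n_D = 2 − 2X; n_A = 1.26 − X; n_E = 2X.
n_T = Σnᵢ = 3.26 − X.
K_p = p_E^2 / (p_D^2 p_A) with p_i = (n_i/n_T)·P.
At X = 0.325: the mole-fraction product g(X) = Π y_i^ν_i = 0.7277. Since K_p = g(X)·P^{-1}, P = (g/K_p)^(1/1) = (0.7277/0.0031)^(1/1) = 235 kPa.

P = 235 kPa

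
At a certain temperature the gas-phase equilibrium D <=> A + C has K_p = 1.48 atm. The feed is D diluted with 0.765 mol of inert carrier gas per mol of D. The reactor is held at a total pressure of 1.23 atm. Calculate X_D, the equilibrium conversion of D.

X = 0.795

Take 1 mol D as basis and let X be its fractional conversion, so ξ = X.
At extent ξ: n_D = 1 − X; n_A = X; n_C = X; n_I = 0.765 (inert).
Total moles n_T = 1.77 + X.
Mole fractions y_i = n_i/n_T; K_p = p_A p_C / (p_D) with p_i = y_i·P.
Substituting and setting equal to 1.48 atm gives a polynomial in X; the root in (0,1) is X = 0.795.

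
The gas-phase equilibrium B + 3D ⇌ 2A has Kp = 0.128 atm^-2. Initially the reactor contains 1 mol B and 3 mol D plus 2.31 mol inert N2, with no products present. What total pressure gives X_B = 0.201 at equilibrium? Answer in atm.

P = 2 atm

Basis: 1 mol B initially; let X = conversion of B. Extent ξ = X.
At extent ξ: n_B = 1 − X; n_D = 3 − 3X; n_A = 2X; n_I = 2.31 (inert).
Total moles n_T = 6.31 − 2X.
Kp = p_A^2 / (p_B p_D^3) with p_i = (n_i/n_T)·P.
At X = 0.201: the mole-fraction product g(X) = Π y_i^ν_i = 0.5126. Since Kp = g(X)·P^{-2}, P = (g/Kp)^(1/2) = (0.5126/0.128)^(1/2) = 2 atm.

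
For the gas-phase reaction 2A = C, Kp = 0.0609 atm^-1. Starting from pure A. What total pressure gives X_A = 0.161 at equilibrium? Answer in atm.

Basis: 1 mol A initially; let X = conversion of A. Extent ξ = 0.5X.
Moles: n_A = 1 − X; n_C = 0.5X.
Summing: n_T = 1 − 0.5X.
Kp = p_C / (p_A^2) with p_i = (n_i/n_T)·P.
At X = 0.161: the mole-fraction product g(X) = Π y_i^ν_i = 0.1052. Since Kp = g(X)·P^{-1}, P = (g/Kp)^(1/1) = (0.1052/0.0609)^(1/1) = 1.73 atm.

P = 1.73 atm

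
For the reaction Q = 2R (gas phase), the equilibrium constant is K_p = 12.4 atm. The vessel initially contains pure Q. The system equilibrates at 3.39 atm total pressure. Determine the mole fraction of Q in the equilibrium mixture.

Take 1 mol Q as basis and let X be its fractional conversion, so ξ = X.
Moles: n_Q = 1 − X; n_R = 2X.
Total moles n_T = 1 + X.
Mole fractions y_i = n_i/n_T; K_p = p_R^2 / (p_Q) with p_i = y_i·P.
Substituting and setting equal to 12.4 atm gives a polynomial in X; the root in (0,1) is X = 0.691.
Then n_Q = 0.309, n_T = 1.69, so y_Q = 0.183.

y_Q = 0.183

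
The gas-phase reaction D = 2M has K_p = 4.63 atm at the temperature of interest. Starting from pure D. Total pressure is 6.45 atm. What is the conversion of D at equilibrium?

Let X = conversion of D (basis 1 mol D); extent of reaction ξ = X.
Moles: n_D = 1 − X; n_M = 2X.
n_T = Σnᵢ = 1 + X.
y_i = n_i/n_T, p_i = y_i·P. K_p = p_M^2 / (p_D).
Equating to 4.63 atm and solving on 0 < X < 1: X = 0.390.

X = 0.390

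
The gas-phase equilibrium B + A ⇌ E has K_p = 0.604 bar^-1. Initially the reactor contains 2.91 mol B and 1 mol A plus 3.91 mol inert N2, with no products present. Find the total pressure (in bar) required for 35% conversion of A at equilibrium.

P = 2.6 bar

Take 1 mol A as basis and let X be its fractional conversion, so ξ = X.
Mole table: n_B = 2.91 − X; n_A = 1 − X; n_E = X; n_I = 3.91 (inert).
Summing: n_T = 7.82 − X.
K_p = p_E / (p_B p_A) with p_i = (n_i/n_T)·P.
At X = 0.35: the mole-fraction product g(X) = Π y_i^ν_i = 1.571. Since K_p = g(X)·P^{-1}, P = (g/K_p)^(1/1) = (1.571/0.604)^(1/1) = 2.6 bar.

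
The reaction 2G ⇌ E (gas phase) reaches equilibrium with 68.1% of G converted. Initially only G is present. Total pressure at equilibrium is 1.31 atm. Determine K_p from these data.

Take 1 mol G as basis and let X be its fractional conversion, so ξ = 0.5X.
Moles: n_G = 1 − X; n_E = 0.5X.
Summing: n_T = 1 − 0.5X.
At X = 0.681: n_G = 0.319, n_E = 0.341, n_T = 0.659.
p_i = (n_i/n_T)·P. K_p = p_E / (p_G^2) = 1.68 atm^-1.

K_p = 1.68 atm^-1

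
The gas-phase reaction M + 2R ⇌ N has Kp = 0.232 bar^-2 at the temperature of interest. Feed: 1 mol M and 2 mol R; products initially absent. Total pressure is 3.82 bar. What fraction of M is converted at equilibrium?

Basis: 1 mol M initially; let X = conversion of M. Extent ξ = X.
At extent ξ: n_M = 1 − X; n_R = 2 − 2X; n_N = X.
Summing: n_T = 3 − 2X.
Mole fractions y_i = n_i/n_T; Kp = p_N / (p_M p_R^2) with p_i = y_i·P.
Equating to 0.232 bar^-2 and solving on 0 < X < 1: X = 0.472.

X = 0.472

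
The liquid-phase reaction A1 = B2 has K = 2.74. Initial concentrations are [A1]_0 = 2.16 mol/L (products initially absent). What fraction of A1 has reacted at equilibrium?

X = 0.733

Let X = conversion of A1; extent ξ = 2.16·X mol/L.
Concentrations: [A1] = 2.16 − 2.16X; [B2] = 2.16X.
K = [B2] / ([A1]).
Setting equal to 2.74 and solving for X on (0,1) gives X = 0.733.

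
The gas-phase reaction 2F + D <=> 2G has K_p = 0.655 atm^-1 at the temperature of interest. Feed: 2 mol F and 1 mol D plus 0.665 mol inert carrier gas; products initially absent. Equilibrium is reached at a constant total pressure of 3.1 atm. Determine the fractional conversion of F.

Basis: 2 mol F initially; let X = conversion of F. Extent ξ = X.
Mole table: n_F = 2 − 2X; n_D = 1 − X; n_G = 2X; n_I = 0.665 (inert).
Summing: n_T = 3.67 − X.
Mole fractions y_i = n_i/n_T; K_p = p_G^2 / (p_F^2 p_D) with p_i = y_i·P.
Setting this equal to 0.655 atm^-1 and taking the physical root (0 < X < 1) gives X = 0.382.

X = 0.382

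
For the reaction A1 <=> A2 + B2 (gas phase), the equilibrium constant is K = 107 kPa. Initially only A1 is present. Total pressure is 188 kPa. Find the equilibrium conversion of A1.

Take 1 mol A1 as basis and let X be its fractional conversion, so ξ = X.
At extent ξ: n_A1 = 1 − X; n_A2 = X; n_B2 = X.
n_T = Σnᵢ = 1 + X.
With p_i = (n_i/n_T)P, K = p_A2 p_B2 / (p_A1).
Equating to 107 kPa and solving on 0 < X < 1: X = 0.602.

X = 0.602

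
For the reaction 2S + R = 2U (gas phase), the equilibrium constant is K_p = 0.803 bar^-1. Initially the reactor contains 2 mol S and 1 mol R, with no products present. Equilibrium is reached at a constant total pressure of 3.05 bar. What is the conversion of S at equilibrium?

X = 0.425

Let X = conversion of S (basis 2 mol S); extent of reaction ξ = X.
Moles: n_S = 2 − 2X; n_R = 1 − X; n_U = 2X.
Total moles n_T = 3 − X.
Mole fractions y_i = n_i/n_T; K_p = p_U^2 / (p_S^2 p_R) with p_i = y_i·P.
Substituting and setting equal to 0.803 bar^-1 gives a polynomial in X; the root in (0,1) is X = 0.425.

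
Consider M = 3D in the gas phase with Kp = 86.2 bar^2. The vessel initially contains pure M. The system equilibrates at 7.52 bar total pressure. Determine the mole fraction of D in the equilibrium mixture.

y_D = 0.737

Basis: 1 mol M initially; let X = conversion of M. Extent ξ = X.
Moles: n_M = 1 − X; n_D = 3X.
Total moles n_T = 1 + 2X.
With p_i = (n_i/n_T)P, Kp = p_D^3 / (p_M).
Substituting and setting equal to 86.2 bar^2 gives a polynomial in X; the root in (0,1) is X = 0.483.
Then n_D = 1.45, n_T = 1.97, so y_D = 0.737.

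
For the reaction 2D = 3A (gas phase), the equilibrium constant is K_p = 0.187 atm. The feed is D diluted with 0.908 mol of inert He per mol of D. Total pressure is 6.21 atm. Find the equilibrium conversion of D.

Take 1 mol D as basis and let X be its fractional conversion, so ξ = 0.5X.
Mole table: n_D = 1 − X; n_A = 1.5X; n_I = 0.908 (inert).
n_T = Σnᵢ = 1.91 + 0.5X.
Mole fractions y_i = n_i/n_T; K_p = p_A^3 / (p_D^2) with p_i = y_i·P.
Equating to 0.187 atm and solving on 0 < X < 1: X = 0.222.

X = 0.222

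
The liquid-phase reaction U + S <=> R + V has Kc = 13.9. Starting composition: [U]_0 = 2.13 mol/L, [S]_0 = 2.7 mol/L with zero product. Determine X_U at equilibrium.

Let X = conversion of U; extent ξ = 2.13·X mol/L.
Concentrations: [U] = 2.13 − 2.13X; [S] = 2.7 − 2.13X; [R] = 2.13X; [V] = 2.13X.
Kc = [R] [V] / ([U] [S]).
Equating to 13.9: the physical root is X = 0.866.

X = 0.866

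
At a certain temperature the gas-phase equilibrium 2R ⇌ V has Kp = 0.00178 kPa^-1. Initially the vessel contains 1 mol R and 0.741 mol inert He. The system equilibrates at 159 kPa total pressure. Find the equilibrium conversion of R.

X = 0.214

Take 1 mol R as basis and let X be its fractional conversion, so ξ = 0.5X.
Species balance: n_R = 1 − X; n_V = 0.5X; n_I = 0.741 (inert).
n_T = Σnᵢ = 1.74 − 0.5X.
Mole fractions y_i = n_i/n_T; Kp = p_V / (p_R^2) with p_i = y_i·P.
Substituting and setting equal to 0.00178 kPa^-1 gives a polynomial in X; the root in (0,1) is X = 0.214.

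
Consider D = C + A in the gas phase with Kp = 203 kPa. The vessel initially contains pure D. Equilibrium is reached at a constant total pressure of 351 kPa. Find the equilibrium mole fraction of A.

Basis: 1 mol D initially; let X = conversion of D. Extent ξ = X.
Species balance: n_D = 1 − X; n_C = X; n_A = X.
Total moles n_T = 1 + X.
Mole fractions y_i = n_i/n_T; Kp = p_C p_A / (p_D) with p_i = y_i·P.
This yields a degree-2 equation in X; solving on (0,1), X = 0.605.
Then n_A = 0.605, n_T = 1.61, so y_A = 0.377.

y_A = 0.377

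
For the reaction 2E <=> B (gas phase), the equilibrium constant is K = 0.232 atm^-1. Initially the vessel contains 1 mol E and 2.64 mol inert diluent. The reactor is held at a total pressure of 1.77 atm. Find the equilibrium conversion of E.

Basis: 1 mol E initially; let X = conversion of E. Extent ξ = 0.5X.
At extent ξ: n_E = 1 − X; n_B = 0.5X; n_I = 2.64 (inert).
Summing: n_T = 3.64 − 0.5X.
y_i = n_i/n_T, p_i = y_i·P. K = p_B / (p_E^2).
Setting this equal to 0.232 atm^-1 and taking the physical root (0 < X < 1) gives X = 0.162.

X = 0.162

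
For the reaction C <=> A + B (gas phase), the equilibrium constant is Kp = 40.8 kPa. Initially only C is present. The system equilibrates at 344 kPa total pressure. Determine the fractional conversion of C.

X = 0.326

Take 1 mol C as basis and let X be its fractional conversion, so ξ = X.
Mole table: n_C = 1 − X; n_A = X; n_B = X.
Total moles n_T = 1 + X.
With p_i = (n_i/n_T)P, Kp = p_A p_B / (p_C).
Substituting and setting equal to 40.8 kPa gives a polynomial in X; the root in (0,1) is X = 0.326.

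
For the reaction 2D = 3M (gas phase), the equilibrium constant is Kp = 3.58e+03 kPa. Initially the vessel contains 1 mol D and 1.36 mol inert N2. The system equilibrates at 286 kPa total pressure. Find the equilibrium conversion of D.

X = 0.783

Let X = conversion of D (basis 1 mol D); extent of reaction ξ = 0.5X.
Moles: n_D = 1 − X; n_M = 1.5X; n_I = 1.36 (inert).
n_T = Σnᵢ = 2.36 + 0.5X.
Mole fractions y_i = n_i/n_T; Kp = p_M^3 / (p_D^2) with p_i = y_i·P.
This yields a degree-3 equation in X; solving on (0,1), X = 0.783.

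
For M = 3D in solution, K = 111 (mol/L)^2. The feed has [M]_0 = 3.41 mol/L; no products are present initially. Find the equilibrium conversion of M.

X = 0.544

Let X = conversion of M; extent ξ = 3.41·X mol/L.
Concentrations: [M] = 3.41 − 3.41X; [D] = 10.2X.
K = [D]^3 / ([M]).
This equals 111 at X = 0.544 (the root in 0 < X < 1).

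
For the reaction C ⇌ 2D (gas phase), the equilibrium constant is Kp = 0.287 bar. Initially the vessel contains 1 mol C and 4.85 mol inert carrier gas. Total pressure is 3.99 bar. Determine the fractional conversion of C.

X = 0.281

Take 1 mol C as basis and let X be its fractional conversion, so ξ = X.
Moles: n_C = 1 − X; n_D = 2X; n_I = 4.85 (inert).
n_T = Σnᵢ = 5.85 + X.
Mole fractions y_i = n_i/n_T; Kp = p_D^2 / (p_C) with p_i = y_i·P.
Setting this equal to 0.287 bar and taking the physical root (0 < X < 1) gives X = 0.281.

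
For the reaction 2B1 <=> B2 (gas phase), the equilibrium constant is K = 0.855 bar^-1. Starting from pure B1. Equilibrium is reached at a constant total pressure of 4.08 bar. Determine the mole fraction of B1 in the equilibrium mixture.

Take 1 mol B1 as basis and let X be its fractional conversion, so ξ = 0.5X.
Moles: n_B1 = 1 − X; n_B2 = 0.5X.
n_T = Σnᵢ = 1 − 0.5X.
Mole fractions y_i = n_i/n_T; K = p_B2 / (p_B1^2) with p_i = y_i·P.
Equating to 0.855 bar^-1 and solving on 0 < X < 1: X = 0.741.
Then n_B1 = 0.259, n_T = 0.629, so y_B1 = 0.411.

y_B1 = 0.411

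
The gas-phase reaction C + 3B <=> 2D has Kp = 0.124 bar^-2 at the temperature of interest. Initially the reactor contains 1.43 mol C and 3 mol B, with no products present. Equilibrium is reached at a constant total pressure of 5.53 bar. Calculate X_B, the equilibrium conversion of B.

Take 3 mol B as basis and let X be its fractional conversion, so ξ = X.
Moles: n_C = 1.43 − X; n_B = 3 − 3X; n_D = 2X.
Total moles n_T = 4.43 − 2X.
With p_i = (n_i/n_T)P, Kp = p_D^2 / (p_C p_B^3).
This yields a degree-4 equation in X; solving on (0,1), X = 0.501.

X = 0.501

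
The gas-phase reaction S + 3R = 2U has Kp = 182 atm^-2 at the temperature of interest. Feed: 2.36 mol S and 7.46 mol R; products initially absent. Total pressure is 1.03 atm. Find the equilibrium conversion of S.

X = 0.801

Let X = conversion of S (basis 2.36 mol S); extent of reaction ξ = 2.36X.
Mole table: n_S = 2.36 − 2.36X; n_R = 7.46 − 7.08X; n_U = 4.72X.
Summing: n_T = 9.82 − 4.72X.
y_i = n_i/n_T, p_i = y_i·P. Kp = p_U^2 / (p_S p_R^3).
Substituting and setting equal to 182 atm^-2 gives a polynomial in X; the root in (0,1) is X = 0.801.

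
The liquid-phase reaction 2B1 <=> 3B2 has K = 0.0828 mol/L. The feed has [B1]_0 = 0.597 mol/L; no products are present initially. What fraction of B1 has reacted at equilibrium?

Let X = conversion of B1; extent ξ = 0.597X/2 mol/L.
Concentrations: [B1] = 0.597 − 0.597X; [B2] = 0.895X.
K = [B2]^3 / ([B1]^2).
This equals 0.0828 at X = 0.278 (the root in 0 < X < 1).

X = 0.278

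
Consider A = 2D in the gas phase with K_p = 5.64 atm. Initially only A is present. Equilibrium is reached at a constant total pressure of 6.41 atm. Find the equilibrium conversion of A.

X = 0.425

Basis: 1 mol A initially; let X = conversion of A. Extent ξ = X.
Mole table: n_A = 1 − X; n_D = 2X.
Summing: n_T = 1 + X.
Mole fractions y_i = n_i/n_T; K_p = p_D^2 / (p_A) with p_i = y_i·P.
Equating to 5.64 atm and solving on 0 < X < 1: X = 0.425.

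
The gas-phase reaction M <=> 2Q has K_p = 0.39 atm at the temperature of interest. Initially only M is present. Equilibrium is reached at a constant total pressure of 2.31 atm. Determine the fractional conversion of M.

X = 0.201

Take 1 mol M as basis and let X be its fractional conversion, so ξ = X.
At extent ξ: n_M = 1 − X; n_Q = 2X.
Total moles n_T = 1 + X.
y_i = n_i/n_T, p_i = y_i·P. K_p = p_Q^2 / (p_M).
Setting this equal to 0.39 atm and taking the physical root (0 < X < 1) gives X = 0.201.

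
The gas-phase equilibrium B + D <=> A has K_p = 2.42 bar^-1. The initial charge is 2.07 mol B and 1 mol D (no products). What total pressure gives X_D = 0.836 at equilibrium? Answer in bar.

Basis: 1 mol D initially; let X = conversion of D. Extent ξ = X.
Moles: n_B = 2.07 − X; n_D = 1 − X; n_A = X.
n_T = Σnᵢ = 3.07 − X.
K_p = p_A / (p_B p_D) with p_i = (n_i/n_T)·P.
At X = 0.836: the mole-fraction product g(X) = Π y_i^ν_i = 9.228. Since K_p = g(X)·P^{-1}, P = (g/K_p)^(1/1) = (9.228/2.42)^(1/1) = 3.81 bar.

P = 3.81 bar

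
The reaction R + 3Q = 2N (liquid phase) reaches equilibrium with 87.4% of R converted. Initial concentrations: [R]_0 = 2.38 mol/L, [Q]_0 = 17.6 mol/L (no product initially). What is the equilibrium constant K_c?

K_c = 0.0394 (mol/L)^-2

Let X = conversion of R.
Concentrations: [R] = 2.38 − 2.38X; [Q] = 17.6 − 7.14X; [N] = 4.76X.
At X = 0.874: [R] = 0.3, [Q] = 11.4, [N] = 4.16.
K_c = [N]^2 / ([R] [Q]^3) = 0.0394 (mol/L)^-2.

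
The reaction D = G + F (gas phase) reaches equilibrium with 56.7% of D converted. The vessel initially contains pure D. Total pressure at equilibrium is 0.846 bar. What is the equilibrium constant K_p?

Basis: 1 mol D initially; let X = conversion of D. Extent ξ = X.
Moles: n_D = 1 − X; n_G = X; n_F = X.
n_T = Σnᵢ = 1 + X.
At X = 0.567: n_D = 0.433, n_G = 0.567, n_F = 0.567, n_T = 1.57.
p_i = (n_i/n_T)·P. K_p = p_G p_F / (p_D) = 0.401 bar.

K_p = 0.401 bar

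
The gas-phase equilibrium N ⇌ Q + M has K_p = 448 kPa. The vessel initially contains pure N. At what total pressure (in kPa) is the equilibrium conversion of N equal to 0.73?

P = 393 kPa

Basis: 1 mol N initially; let X = conversion of N. Extent ξ = X.
At extent ξ: n_N = 1 − X; n_Q = X; n_M = X.
Total moles n_T = 1 + X.
K_p = p_Q p_M / (p_N) with p_i = (n_i/n_T)·P.
At X = 0.73: the mole-fraction product g(X) = Π y_i^ν_i = 1.141. Since K_p = g(X)·P^{1}, P = (K_p/g)^(1/1) = (448/1.141)^(1/1) = 393 kPa.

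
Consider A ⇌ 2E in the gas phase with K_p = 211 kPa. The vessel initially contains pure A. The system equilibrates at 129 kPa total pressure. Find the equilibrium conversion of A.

X = 0.539

Take 1 mol A as basis and let X be its fractional conversion, so ξ = X.
At extent ξ: n_A = 1 − X; n_E = 2X.
Summing: n_T = 1 + X.
Mole fractions y_i = n_i/n_T; K_p = p_E^2 / (p_A) with p_i = y_i·P.
This yields a degree-2 equation in X; solving on (0,1), X = 0.539.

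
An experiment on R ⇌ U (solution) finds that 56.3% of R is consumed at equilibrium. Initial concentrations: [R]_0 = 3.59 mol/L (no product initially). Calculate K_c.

Let X = conversion of R.
Concentrations: [R] = 3.59 − 3.59X; [U] = 3.59X.
At X = 0.563: [R] = 1.57, [U] = 2.02.
K_c = [U] / ([R]) = 1.29.

K_c = 1.29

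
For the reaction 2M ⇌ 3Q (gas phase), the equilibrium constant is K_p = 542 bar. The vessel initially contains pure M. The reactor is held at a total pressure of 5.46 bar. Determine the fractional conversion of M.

X = 0.874

Let X = conversion of M (basis 1 mol M); extent of reaction ξ = 0.5X.
At extent ξ: n_M = 1 − X; n_Q = 1.5X.
n_T = Σnᵢ = 1 + 0.5X.
Mole fractions y_i = n_i/n_T; K_p = p_Q^3 / (p_M^2) with p_i = y_i·P.
Setting this equal to 542 bar and taking the physical root (0 < X < 1) gives X = 0.874.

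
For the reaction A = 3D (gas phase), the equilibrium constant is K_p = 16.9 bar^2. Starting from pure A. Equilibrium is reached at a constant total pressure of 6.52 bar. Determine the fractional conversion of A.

X = 0.297

Basis: 1 mol A initially; let X = conversion of A. Extent ξ = X.
Moles: n_A = 1 − X; n_D = 3X.
n_T = Σnᵢ = 1 + 2X.
y_i = n_i/n_T, p_i = y_i·P. K_p = p_D^3 / (p_A).
This yields a degree-3 equation in X; solving on (0,1), X = 0.297.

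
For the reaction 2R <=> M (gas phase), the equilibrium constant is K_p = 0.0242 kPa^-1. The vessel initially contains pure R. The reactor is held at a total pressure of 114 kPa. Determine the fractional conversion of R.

X = 0.712

Take 1 mol R as basis and let X be its fractional conversion, so ξ = 0.5X.
Mole table: n_R = 1 − X; n_M = 0.5X.
Total moles n_T = 1 − 0.5X.
With p_i = (n_i/n_T)P, K_p = p_M / (p_R^2).
Equating to 0.0242 kPa^-1 and solving on 0 < X < 1: X = 0.712.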